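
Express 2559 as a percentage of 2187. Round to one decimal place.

2559 ÷ 2187 ≈ 117.0%.

117.0%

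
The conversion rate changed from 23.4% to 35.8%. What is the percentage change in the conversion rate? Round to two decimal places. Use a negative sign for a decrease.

The change is 35.8 − 23.4 = 12.4 percentage points.
Relative to the original 23.4%, that is 12.4 ÷ 23.4 ≈ 52.99%.

52.99%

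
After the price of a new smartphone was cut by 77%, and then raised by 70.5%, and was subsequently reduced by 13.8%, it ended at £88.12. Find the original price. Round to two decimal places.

£260.68

The overall multiplier applied was 0.23 × 1.705 × 0.862 = 0.3380333.
So the original price was £88.12 ÷ 0.3380333 ≈ £260.68.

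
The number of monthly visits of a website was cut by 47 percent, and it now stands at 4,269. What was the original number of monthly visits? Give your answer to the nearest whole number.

8,055

The overall multiplier applied was 0.53.
So the original number of monthly visits was 4,269 ÷ 0.53 ≈ 8,055.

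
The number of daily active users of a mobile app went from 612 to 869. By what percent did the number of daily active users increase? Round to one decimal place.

Change: 869 − 612 = 257.
Relative to the original: 257 ÷ 612 ≈ 42.0%.
So the number of daily active users increased by 42.0%.

42.0%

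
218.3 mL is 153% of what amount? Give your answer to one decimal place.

142.7 mL

218.3 mL ÷ 1.53 ≈ 142.7 mL.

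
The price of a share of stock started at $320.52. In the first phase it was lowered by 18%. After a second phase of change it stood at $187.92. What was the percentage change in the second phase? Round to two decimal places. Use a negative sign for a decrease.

-28.50%

After the first phase: $320.52 × 0.82 = $262.8264.
Second-phase multiplier: $187.92 ÷ $262.8264 ≈ 0.714997.
That is a change of -28.50%.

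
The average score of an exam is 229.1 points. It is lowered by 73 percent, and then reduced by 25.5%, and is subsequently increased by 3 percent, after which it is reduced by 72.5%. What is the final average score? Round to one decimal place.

13.1 points

Each change multiplies by a factor: 0.27 × 0.745 × 1.03 × 0.275 = 0.0569757375.
229.1 × 0.0569757375 = 13.05314146125 ≈ 13.1.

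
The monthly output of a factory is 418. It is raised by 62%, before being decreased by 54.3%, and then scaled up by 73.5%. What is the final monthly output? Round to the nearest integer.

537

Each change multiplies by a factor: 1.62 × 0.457 × 1.735 = 1.2844899.
418 × 1.2844899 = 536.9167782 ≈ 537.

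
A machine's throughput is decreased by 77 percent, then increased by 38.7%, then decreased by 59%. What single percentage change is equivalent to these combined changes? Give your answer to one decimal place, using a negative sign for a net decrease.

-86.9%

A 77% decrease multiplies by 0.23.
Then a 38.7% increase: 0.23 × 1.387 = 0.31901.
Then a 59% decrease: 0.31901 × 0.41 = 0.1307941.
Overall factor 0.1307941, i.e. -86.9%.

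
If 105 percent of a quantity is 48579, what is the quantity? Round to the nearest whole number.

48579 ÷ 1.05 ≈ 46266.

46266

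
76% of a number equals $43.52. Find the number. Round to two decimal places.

$57.26

$43.52 ÷ 0.76 ≈ $57.26.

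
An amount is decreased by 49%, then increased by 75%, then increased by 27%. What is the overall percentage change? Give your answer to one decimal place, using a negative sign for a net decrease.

13.3%

The combined multiplier is 0.51 × 1.75 × 1.27 = 1.133475.
That corresponds to an increase of 13.3%.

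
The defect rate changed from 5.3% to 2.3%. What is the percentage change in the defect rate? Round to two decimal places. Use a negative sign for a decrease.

The change is 2.3 − 5.3 = -3.0 percentage points.
Relative to the original 5.3%, that is -3.0 ÷ 5.3 ≈ -56.60%.

-56.60%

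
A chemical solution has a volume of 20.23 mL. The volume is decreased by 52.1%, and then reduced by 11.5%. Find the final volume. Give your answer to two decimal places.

After the 52.1% decrease: 20.23 × 0.479 = 9.69017.
After the 11.5% decrease: 9.69017 × 0.885 = 8.57580045 ≈ 8.58.

8.58 mL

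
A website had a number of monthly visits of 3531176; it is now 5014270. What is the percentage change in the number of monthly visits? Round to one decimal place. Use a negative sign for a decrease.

Change: 5014270 − 3531176 = 1483094.
Relative to the original: 1483094 ÷ 3531176 ≈ 42.0%.

42.0%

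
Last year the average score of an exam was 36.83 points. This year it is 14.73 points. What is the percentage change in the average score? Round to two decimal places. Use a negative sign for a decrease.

-60.01%

Change: 14.73 − 36.83 = -22.10.
Relative to the original: -22.10 ÷ 36.83 ≈ -60.01%.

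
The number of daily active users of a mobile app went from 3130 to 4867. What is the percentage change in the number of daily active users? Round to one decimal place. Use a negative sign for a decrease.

Change: 4867 − 3130 = 1737.
Relative to the original: 1737 ÷ 3130 ≈ 55.5%.

55.5%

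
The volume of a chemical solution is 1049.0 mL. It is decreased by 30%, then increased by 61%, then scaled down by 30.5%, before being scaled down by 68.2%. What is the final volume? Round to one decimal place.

Each change multiplies by a factor: 0.7 × 1.61 × 0.695 × 0.318 = 0.24907827.
1049.0 × 0.24907827 = 261.28310523 ≈ 261.3.

261.3 mL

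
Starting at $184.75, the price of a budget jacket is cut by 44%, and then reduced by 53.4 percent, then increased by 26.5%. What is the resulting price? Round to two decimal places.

$60.99

Each change multiplies by a factor: 0.56 × 0.466 × 1.265 = 0.3301144.
$184.75 × 0.3301144 = $60.9886354 ≈ $60.99.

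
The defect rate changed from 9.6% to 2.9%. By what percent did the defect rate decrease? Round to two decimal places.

69.79%

The change is 2.9 − 9.6 = -6.7 percentage points.
Relative to the original 9.6%, that is -6.7 ÷ 9.6 ≈ -69.79%.
So the defect rate fell by 69.79%.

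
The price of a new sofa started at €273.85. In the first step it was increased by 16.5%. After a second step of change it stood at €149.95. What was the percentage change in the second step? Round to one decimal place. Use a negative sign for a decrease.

After the first step: €273.85 × 1.165 = €319.03525.
Second-step multiplier: €149.95 ÷ €319.03525 ≈ 0.47001.
That is a change of -53.0%.

-53.0%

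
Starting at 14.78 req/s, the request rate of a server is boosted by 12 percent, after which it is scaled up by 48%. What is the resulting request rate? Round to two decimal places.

24.50 req/s

12% increase: 14.78 × 1.12 = 16.5536.
48% increase: 16.5536 × 1.48 = 24.499328 ≈ 24.50.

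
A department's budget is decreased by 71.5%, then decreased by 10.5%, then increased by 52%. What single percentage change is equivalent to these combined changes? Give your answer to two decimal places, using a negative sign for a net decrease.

-61.23%

A 71.5% decrease multiplies by 0.285.
Then a 10.5% decrease: 0.285 × 0.895 = 0.255075.
Then a 52% increase: 0.255075 × 1.52 = 0.387714.
Overall factor 0.387714, i.e. -61.23%.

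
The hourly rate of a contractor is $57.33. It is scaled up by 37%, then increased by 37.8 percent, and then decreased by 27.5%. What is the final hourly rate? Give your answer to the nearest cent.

$78.47

Each change multiplies by a factor: 1.37 × 1.378 × 0.725 = 1.3686985.
$57.33 × 1.3686985 = $78.467485005 ≈ $78.47.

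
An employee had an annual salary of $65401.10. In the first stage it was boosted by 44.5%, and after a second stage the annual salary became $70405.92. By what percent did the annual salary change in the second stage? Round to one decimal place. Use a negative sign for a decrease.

-25.5%

After the first stage: $65401.10 × 1.445 = $94504.5895.
Second-stage multiplier: $70405.92 ÷ $94504.5895 ≈ 0.745.
That is a change of -25.5%.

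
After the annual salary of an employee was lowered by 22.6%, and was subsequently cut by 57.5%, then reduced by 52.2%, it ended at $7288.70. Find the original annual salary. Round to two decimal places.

Undoing the 52.2% decrease: $7288.70 ÷ 0.478 ≈ $15248.32636.
Undoing the 57.5% decrease: $15248.32636 ÷ 0.425 ≈ $35878.414965.
Undoing the 22.6% decrease: $35878.414965 ÷ 0.774 ≈ $46354.54.

$46354.54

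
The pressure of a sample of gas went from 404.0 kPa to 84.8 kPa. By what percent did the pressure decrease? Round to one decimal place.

Change: 84.8 − 404.0 = -319.2.
Relative to the original: -319.2 ÷ 404.0 ≈ -79.0%.
So the pressure decreased by 79.0%.

79.0%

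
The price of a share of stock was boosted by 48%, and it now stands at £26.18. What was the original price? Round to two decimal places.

The overall multiplier applied was 1.48.
So the original price was £26.18 ÷ 1.48 ≈ £17.69.

£17.69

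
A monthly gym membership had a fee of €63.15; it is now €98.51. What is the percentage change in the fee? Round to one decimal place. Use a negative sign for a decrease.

56.0%

Change: €98.51 − €63.15 = €35.36.
Relative to the original: €35.36 ÷ €63.15 ≈ 56.0%.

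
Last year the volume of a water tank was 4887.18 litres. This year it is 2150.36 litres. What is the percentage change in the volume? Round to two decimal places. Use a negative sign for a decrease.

Change: 2150.36 − 4887.18 = -2736.82.
Relative to the original: -2736.82 ÷ 4887.18 ≈ -56.00%.

-56.00%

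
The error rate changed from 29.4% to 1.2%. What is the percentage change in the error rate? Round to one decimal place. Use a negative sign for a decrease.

The change is 1.2 − 29.4 = -28.2 percentage points.
Relative to the original 29.4%, that is -28.2 ÷ 29.4 ≈ -95.9%.

-95.9%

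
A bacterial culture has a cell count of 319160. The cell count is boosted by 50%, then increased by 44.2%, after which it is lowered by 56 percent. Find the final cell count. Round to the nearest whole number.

303751

After the 50% increase: 319160 × 1.5 = 478740.
Apply the 44.2% increase: 478740 × 1.442 = 690343.08.
56% decrease: 690343.08 × 0.44 = 303750.9552 ≈ 303751.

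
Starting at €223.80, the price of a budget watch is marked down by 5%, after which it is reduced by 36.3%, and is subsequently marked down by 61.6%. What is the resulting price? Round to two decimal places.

Apply the 5% decrease: €223.80 × 0.95 = €212.61.
36.3% decrease: €212.61 × 0.637 = €135.43257.
After the 61.6% decrease: €135.43257 × 0.384 = €52.00610688 ≈ €52.01.

€52.01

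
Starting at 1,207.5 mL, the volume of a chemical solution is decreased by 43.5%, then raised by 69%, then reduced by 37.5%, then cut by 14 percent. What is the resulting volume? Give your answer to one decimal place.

Apply the 43.5% decrease: 1,207.5 × 0.565 = 682.2375.
69% increase: 682.2375 × 1.69 = 1152.981375.
After the 37.5% decrease: 1152.981375 × 0.625 = 720.613359375.
Apply the 14% decrease: 720.613359375 × 0.86 = 619.7274890625 ≈ 619.7.

619.7 mL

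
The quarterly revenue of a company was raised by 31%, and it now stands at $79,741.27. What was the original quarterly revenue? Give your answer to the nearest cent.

The overall multiplier applied was 1.31.
So the original quarterly revenue was $79,741.27 ÷ 1.31 ≈ $60,871.20.

$60,871.20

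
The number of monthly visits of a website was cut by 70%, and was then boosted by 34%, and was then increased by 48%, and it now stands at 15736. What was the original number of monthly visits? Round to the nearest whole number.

26449

The overall multiplier applied was 0.3 × 1.34 × 1.48 = 0.59496.
So the original number of monthly visits was 15736 ÷ 0.59496 ≈ 26449.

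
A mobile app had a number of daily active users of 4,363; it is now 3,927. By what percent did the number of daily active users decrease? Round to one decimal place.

10.0%

Change: 3,927 − 4,363 = -436.
Relative to the original: -436 ÷ 4,363 ≈ -10.0%.
So the number of daily active users decreased by 10.0%.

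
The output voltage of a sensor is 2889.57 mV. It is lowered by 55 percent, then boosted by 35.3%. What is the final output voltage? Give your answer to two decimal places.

1759.31 mV

Each change multiplies by a factor: 0.45 × 1.353 = 0.60885.
2889.57 × 0.60885 = 1759.3146945 ≈ 1759.31.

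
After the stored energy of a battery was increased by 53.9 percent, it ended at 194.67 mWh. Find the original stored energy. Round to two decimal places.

126.49 mWh

The overall multiplier applied was 1.539.
So the original stored energy was 194.67 ÷ 1.539 ≈ 126.49 mWh.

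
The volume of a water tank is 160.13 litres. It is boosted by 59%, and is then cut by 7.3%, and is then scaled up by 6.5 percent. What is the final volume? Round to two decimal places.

251.36 litres

59% increase: 160.13 × 1.59 = 254.6067.
7.3% decrease: 254.6067 × 0.927 = 236.0204109.
6.5% increase: 236.0204109 × 1.065 = 251.3617376085 ≈ 251.36.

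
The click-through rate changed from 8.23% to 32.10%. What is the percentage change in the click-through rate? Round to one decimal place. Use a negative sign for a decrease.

290.0%

The change is 32.10 − 8.23 = 23.87 percentage points.
Relative to the original 8.23%, that is 23.87 ÷ 8.23 ≈ 290.0%.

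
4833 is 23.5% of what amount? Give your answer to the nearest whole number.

4833 ÷ 0.235 ≈ 20566.

20566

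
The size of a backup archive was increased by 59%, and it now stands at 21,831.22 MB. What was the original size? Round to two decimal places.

13,730.33 MB

The overall multiplier applied was 1.59.
So the original size was 21,831.22 ÷ 1.59 ≈ 13,730.33 MB.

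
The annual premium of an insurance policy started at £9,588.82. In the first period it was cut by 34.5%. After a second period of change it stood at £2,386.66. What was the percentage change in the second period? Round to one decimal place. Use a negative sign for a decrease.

After the first period: £9,588.82 × 0.655 = £6280.6771.
Second-period multiplier: £2,386.66 ÷ £6280.6771 ≈ 0.38.
That is a change of -62.0%.

-62.0%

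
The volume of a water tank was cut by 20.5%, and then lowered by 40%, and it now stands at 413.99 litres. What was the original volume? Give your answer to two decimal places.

867.90 litres

The overall multiplier applied was 0.795 × 0.6 = 0.477.
So the original volume was 413.99 ÷ 0.477 ≈ 867.90 litres.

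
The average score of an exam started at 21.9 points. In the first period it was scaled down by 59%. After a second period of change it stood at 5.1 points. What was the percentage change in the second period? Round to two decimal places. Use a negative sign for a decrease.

After the first period: 21.9 × 0.41 = 8.979.
Second-period multiplier: 5.1 ÷ 8.979 ≈ 0.567992.
That is a change of -43.20%.

-43.20%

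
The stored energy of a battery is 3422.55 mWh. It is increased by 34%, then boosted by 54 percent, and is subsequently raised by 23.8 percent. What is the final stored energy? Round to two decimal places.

8743.71 mWh

Apply the 34% increase: 3422.55 × 1.34 = 4586.217.
After the 54% increase: 4586.217 × 1.54 = 7062.77418.
After the 23.8% increase: 7062.77418 × 1.238 = 8743.71443484 ≈ 8743.71.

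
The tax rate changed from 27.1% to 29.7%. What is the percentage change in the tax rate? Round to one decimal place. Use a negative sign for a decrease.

9.6%

The change is 29.7 − 27.1 = 2.6 percentage points.
Relative to the original 27.1%, that is 2.6 ÷ 27.1 ≈ 9.6%.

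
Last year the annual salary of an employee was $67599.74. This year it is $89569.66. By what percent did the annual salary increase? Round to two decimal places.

Change: $89569.66 − $67599.74 = $21969.92.
Relative to the original: $21969.92 ÷ $67599.74 ≈ 32.50%.
So the annual salary increased by 32.50%.

32.50%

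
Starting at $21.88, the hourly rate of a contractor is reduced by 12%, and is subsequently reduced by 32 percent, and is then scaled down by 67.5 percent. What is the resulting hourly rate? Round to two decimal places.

$4.26

12% decrease: $21.88 × 0.88 = $19.2544.
Apply the 32% decrease: $19.2544 × 0.68 = $13.092992.
Apply the 67.5% decrease: $13.092992 × 0.325 = $4.2552224 ≈ $4.26.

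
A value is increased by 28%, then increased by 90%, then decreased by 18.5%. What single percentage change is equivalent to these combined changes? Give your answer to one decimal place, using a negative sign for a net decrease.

A 28% increase multiplies by 1.28.
Then a 90% increase: 1.28 × 1.9 = 2.432.
Then an 18.5% decrease: 2.432 × 0.815 = 1.98208.
Overall factor 1.98208, i.e. 98.2%.

98.2%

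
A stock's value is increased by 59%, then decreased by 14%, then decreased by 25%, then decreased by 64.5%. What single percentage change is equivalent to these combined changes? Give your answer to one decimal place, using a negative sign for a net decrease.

The combined multiplier is 1.59 × 0.86 × 0.75 × 0.355 = 0.36407025.
That corresponds to a decrease of 63.6%.

-63.6%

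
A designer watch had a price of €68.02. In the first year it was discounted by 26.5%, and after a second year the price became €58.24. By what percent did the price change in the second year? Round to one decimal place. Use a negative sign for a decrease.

After the first year: €68.02 × 0.735 = €49.9947.
Second-year multiplier: €58.24 ÷ €49.9947 ≈ 1.16492.
That is a change of 16.5%.

16.5%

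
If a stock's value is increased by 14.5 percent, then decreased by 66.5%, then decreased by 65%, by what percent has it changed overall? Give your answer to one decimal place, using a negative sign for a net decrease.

-86.6%

The combined multiplier is 1.145 × 0.335 × 0.35 = 0.13425125.
That corresponds to a decrease of 86.6%.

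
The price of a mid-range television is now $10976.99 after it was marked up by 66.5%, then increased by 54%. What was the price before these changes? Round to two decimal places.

Undoing the 54% increase: $10976.99 ÷ 1.54 ≈ $7127.915584.
Undoing the 66.5% increase: $7127.915584 ÷ 1.665 ≈ $4281.03.

$4281.03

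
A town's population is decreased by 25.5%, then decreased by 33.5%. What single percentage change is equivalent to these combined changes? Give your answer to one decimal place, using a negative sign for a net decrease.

A 25.5% decrease multiplies by 0.745.
Then a 33.5% decrease: 0.745 × 0.665 = 0.495425.
Overall factor 0.495425, i.e. -50.5%.

-50.5%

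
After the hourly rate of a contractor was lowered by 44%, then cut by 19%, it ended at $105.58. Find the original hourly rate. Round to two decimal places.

The overall multiplier applied was 0.56 × 0.81 = 0.4536.
So the original hourly rate was $105.58 ÷ 0.4536 ≈ $232.76.

$232.76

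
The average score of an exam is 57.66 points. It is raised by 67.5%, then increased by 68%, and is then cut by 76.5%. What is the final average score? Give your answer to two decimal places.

After the 67.5% increase: 57.66 × 1.675 = 96.5805.
Apply the 68% increase: 96.5805 × 1.68 = 162.25524.
After the 76.5% decrease: 162.25524 × 0.235 = 38.1299814 ≈ 38.13.

38.13 points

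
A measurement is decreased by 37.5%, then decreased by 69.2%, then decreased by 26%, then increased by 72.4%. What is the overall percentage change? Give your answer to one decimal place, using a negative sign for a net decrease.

-75.4%

The combined multiplier is 0.625 × 0.308 × 0.74 × 1.724 = 0.2455838.
That corresponds to a decrease of 75.4%.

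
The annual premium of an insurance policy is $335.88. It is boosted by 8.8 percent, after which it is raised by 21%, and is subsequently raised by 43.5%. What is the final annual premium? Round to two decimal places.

After the 8.8% increase: $335.88 × 1.088 = $365.43744.
Apply the 21% increase: $365.43744 × 1.21 = $442.1793024.
Apply the 43.5% increase: $442.1793024 × 1.435 = $634.527298944 ≈ $634.53.

$634.53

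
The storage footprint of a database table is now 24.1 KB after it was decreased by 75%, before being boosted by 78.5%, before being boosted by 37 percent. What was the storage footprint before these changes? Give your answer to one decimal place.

39.4 KB

Undoing the 37% increase: 24.1 ÷ 1.37 ≈ 17.591241.
Undoing the 78.5% increase: 17.591241 ÷ 1.785 ≈ 9.855037.
Undoing the 75% decrease: 9.855037 ÷ 0.25 ≈ 39.4 KB.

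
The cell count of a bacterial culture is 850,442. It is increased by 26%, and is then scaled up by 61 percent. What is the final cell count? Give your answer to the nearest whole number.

1,725,207

Each change multiplies by a factor: 1.26 × 1.61 = 2.0286.
850,442 × 2.0286 = 1725206.6412 ≈ 1,725,207.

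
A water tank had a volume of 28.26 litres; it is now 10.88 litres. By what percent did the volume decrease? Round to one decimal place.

Change: 10.88 − 28.26 = -17.38.
Relative to the original: -17.38 ÷ 28.26 ≈ -61.5%.
So the volume decreased by 61.5%.

61.5%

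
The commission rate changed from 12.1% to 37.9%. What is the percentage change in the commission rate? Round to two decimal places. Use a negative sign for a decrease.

213.22%

The change is 37.9 − 12.1 = 25.8 percentage points.
Relative to the original 12.1%, that is 25.8 ÷ 12.1 ≈ 213.22%.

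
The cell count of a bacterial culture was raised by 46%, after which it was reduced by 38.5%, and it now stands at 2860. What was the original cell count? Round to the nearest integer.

3185

Undoing the 38.5% decrease: 2860 ÷ 0.615 ≈ 4650.406504.
Undoing the 46% increase: 4650.406504 ÷ 1.46 ≈ 3185.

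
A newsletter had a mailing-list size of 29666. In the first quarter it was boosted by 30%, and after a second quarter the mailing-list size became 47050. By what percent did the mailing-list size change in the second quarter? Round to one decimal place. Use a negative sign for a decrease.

22.0%

After the first quarter: 29666 × 1.3 = 38565.8.
Second-quarter multiplier: 47050 ÷ 38565.8 ≈ 1.21999.
That is a change of 22.0%.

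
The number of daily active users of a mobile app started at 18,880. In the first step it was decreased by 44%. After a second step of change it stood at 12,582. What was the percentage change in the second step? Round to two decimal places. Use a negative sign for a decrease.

After the first step: 18,880 × 0.56 = 10572.8.
Second-step multiplier: 12,582 ÷ 10572.8 ≈ 1.190035.
That is a change of 19.00%.

19.00%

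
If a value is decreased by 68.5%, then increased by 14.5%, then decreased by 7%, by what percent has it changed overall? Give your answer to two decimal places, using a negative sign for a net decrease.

A 68.5% decrease multiplies by 0.315.
Then a 14.5% increase: 0.315 × 1.145 = 0.360675.
Then a 7% decrease: 0.360675 × 0.93 = 0.33542775.
Overall factor 0.33542775, i.e. -66.46%.

-66.46%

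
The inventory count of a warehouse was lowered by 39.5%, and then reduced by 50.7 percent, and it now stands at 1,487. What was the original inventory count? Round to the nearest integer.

4,985

Undoing the 50.7% decrease: 1,487 ÷ 0.493 ≈ 3016.227181.
Undoing the 39.5% decrease: 3016.227181 ÷ 0.605 ≈ 4,985.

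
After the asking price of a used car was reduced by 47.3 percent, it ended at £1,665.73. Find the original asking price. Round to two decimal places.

£3,160.78

The overall multiplier applied was 0.527.
So the original asking price was £1,665.73 ÷ 0.527 ≈ £3,160.78.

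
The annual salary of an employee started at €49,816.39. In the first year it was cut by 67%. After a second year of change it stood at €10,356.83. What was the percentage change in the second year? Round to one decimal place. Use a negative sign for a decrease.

-37.0%

After the first year: €49,816.39 × 0.33 = €16439.4087.
Second-year multiplier: €10,356.83 ÷ €16439.4087 ≈ 0.63.
That is a change of -37.0%.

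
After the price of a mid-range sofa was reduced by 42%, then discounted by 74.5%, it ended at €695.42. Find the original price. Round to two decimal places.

€4,701.96

Undoing the 74.5% decrease: €695.42 ÷ 0.255 ≈ €2727.137255.
Undoing the 42% decrease: €2727.137255 ÷ 0.58 ≈ €4,701.96.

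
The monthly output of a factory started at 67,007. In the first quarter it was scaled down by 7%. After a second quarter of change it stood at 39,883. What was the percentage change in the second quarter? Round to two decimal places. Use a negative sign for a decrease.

After the first quarter: 67,007 × 0.93 = 62316.51.
Second-quarter multiplier: 39,883 ÷ 62316.51 ≈ 0.640007.
That is a change of -36.00%.

-36.00%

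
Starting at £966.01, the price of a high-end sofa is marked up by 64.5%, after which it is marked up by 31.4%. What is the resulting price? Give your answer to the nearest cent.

After the 64.5% increase: £966.01 × 1.645 = £1589.08645.
After the 31.4% increase: £1589.08645 × 1.314 = £2088.0595953 ≈ £2088.06.

£2088.06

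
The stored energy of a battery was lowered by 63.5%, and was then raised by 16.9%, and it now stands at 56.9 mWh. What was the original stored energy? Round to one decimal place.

133.4 mWh

The overall multiplier applied was 0.365 × 1.169 = 0.426685.
So the original stored energy was 56.9 ÷ 0.426685 ≈ 133.4 mWh.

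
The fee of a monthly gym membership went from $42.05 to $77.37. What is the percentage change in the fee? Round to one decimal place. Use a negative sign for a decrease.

Change: $77.37 − $42.05 = $35.32.
Relative to the original: $35.32 ÷ $42.05 ≈ 84.0%.

84.0%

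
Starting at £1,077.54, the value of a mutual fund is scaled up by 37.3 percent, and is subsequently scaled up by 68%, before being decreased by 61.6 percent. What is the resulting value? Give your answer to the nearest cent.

Each change multiplies by a factor: 1.373 × 1.68 × 0.384 = 0.88574976.
£1,077.54 × 0.88574976 = £954.4307963904 ≈ £954.43.

£954.43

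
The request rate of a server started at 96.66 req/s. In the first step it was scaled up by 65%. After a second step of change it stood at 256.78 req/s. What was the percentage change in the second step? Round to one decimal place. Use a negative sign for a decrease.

61.0%

After the first step: 96.66 × 1.65 = 159.489.
Second-step multiplier: 256.78 ÷ 159.489 ≈ 1.61002.
That is a change of 61.0%.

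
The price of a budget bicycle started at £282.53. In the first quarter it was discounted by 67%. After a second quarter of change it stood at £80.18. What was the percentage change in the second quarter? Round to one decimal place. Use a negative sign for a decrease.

-14.0%

After the first quarter: £282.53 × 0.33 = £93.2349.
Second-quarter multiplier: £80.18 ÷ £93.2349 ≈ 0.85998.
That is a change of -14.0%.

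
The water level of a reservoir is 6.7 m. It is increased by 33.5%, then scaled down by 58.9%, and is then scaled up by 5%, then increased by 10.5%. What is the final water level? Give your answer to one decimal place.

4.3 m

33.5% increase: 6.7 × 1.335 = 8.9445.
After the 58.9% decrease: 8.9445 × 0.411 = 3.6761895.
After the 5% increase: 3.6761895 × 1.05 = 3.859998975.
After the 10.5% increase: 3.859998975 × 1.105 = 4.265298867375 ≈ 4.3.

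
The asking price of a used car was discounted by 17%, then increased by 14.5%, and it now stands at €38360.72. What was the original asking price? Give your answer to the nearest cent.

Undoing the 14.5% increase: €38360.72 ÷ 1.145 ≈ €33502.812227.
Undoing the 17% decrease: €33502.812227 ÷ 0.83 ≈ €40364.83.

€40364.83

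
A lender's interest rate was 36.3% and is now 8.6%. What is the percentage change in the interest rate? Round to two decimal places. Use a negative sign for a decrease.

-76.31%

The change is 8.6 − 36.3 = -27.7 percentage points.
Relative to the original 36.3%, that is -27.7 ÷ 36.3 ≈ -76.31%.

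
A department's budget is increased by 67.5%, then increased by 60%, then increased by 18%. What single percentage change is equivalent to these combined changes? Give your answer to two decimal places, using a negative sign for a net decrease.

The combined multiplier is 1.675 × 1.6 × 1.18 = 3.1624.
That corresponds to an increase of 216.24%.

216.24%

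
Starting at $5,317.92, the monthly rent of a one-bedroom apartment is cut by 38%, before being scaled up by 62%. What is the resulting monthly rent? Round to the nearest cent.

$5,341.32

38% decrease: $5,317.92 × 0.62 = $3297.1104.
62% increase: $3297.1104 × 1.62 = $5341.318848 ≈ $5,341.32.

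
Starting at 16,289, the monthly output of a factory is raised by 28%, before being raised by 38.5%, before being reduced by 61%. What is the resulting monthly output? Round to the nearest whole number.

28% increase: 16,289 × 1.28 = 20849.92.
After the 38.5% increase: 20849.92 × 1.385 = 28877.1392.
61% decrease: 28877.1392 × 0.39 = 11262.084288 ≈ 11,262.

11,262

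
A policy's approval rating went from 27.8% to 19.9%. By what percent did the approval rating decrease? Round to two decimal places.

28.42%

The change is 19.9 − 27.8 = -7.9 percentage points.
Relative to the original 27.8%, that is -7.9 ÷ 27.8 ≈ -28.42%.
So the approval rating fell by 28.42%.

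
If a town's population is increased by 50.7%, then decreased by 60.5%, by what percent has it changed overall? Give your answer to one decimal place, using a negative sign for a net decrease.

-40.5%

The combined multiplier is 1.507 × 0.395 = 0.595265.
That corresponds to a decrease of 40.5%.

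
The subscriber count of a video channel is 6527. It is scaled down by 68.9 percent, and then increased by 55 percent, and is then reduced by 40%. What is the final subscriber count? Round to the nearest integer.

Each change multiplies by a factor: 0.311 × 1.55 × 0.6 = 0.28923.
6527 × 0.28923 = 1887.80421 ≈ 1888.

1888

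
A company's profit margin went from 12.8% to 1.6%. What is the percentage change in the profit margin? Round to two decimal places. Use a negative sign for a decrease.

-87.50%

The change is 1.6 − 12.8 = -11.2 percentage points.
Relative to the original 12.8%, that is -11.2 ÷ 12.8 = -87.50%.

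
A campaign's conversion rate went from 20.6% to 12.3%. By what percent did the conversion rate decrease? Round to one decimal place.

40.3%

The change is 12.3 − 20.6 = -8.3 percentage points.
Relative to the original 20.6%, that is -8.3 ÷ 20.6 ≈ -40.3%.
So the conversion rate fell by 40.3%.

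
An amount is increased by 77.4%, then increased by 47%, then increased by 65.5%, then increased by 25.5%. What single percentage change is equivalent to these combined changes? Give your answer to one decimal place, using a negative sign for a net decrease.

The combined multiplier is 1.774 × 1.47 × 1.655 × 1.255 = 5.4164242545.
That corresponds to an increase of 441.6%.

441.6%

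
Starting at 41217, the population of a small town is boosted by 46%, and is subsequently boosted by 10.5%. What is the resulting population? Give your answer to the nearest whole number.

66495

Each change multiplies by a factor: 1.46 × 1.105 = 1.6133.
41217 × 1.6133 = 66495.3861 ≈ 66495.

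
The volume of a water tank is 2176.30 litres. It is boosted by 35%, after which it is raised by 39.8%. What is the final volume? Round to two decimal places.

4107.33 litres

Each change multiplies by a factor: 1.35 × 1.398 = 1.8873.
2176.30 × 1.8873 = 4107.33099 ≈ 4107.33.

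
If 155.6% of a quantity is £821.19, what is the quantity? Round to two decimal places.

£527.76

£821.19 ÷ 1.556 ≈ £527.76.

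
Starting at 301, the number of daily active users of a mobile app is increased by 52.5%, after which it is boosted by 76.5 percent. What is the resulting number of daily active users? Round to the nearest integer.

810

Apply the 52.5% increase: 301 × 1.525 = 459.025.
Apply the 76.5% increase: 459.025 × 1.765 = 810.179125 ≈ 810.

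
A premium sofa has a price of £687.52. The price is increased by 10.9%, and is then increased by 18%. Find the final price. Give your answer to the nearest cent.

£899.70

After the 10.9% increase: £687.52 × 1.109 = £762.45968.
After the 18% increase: £762.45968 × 1.18 = £899.7024224 ≈ £899.70.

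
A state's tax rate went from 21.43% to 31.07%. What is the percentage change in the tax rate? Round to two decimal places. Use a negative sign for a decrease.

44.98%

The change is 31.07 − 21.43 = 9.64 percentage points.
Relative to the original 21.43%, that is 9.64 ÷ 21.43 ≈ 44.98%.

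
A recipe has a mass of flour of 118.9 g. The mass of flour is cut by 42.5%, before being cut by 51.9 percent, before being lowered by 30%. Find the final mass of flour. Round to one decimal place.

After the 42.5% decrease: 118.9 × 0.575 = 68.3675.
Apply the 51.9% decrease: 68.3675 × 0.481 = 32.8847675.
Apply the 30% decrease: 32.8847675 × 0.7 = 23.01933725 ≈ 23.0.

23.0 g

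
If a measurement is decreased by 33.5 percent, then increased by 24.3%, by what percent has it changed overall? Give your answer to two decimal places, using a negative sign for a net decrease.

A 33.5% decrease multiplies by 0.665.
Then a 24.3% increase: 0.665 × 1.243 = 0.826595.
Overall factor 0.826595, i.e. -17.34%.

-17.34%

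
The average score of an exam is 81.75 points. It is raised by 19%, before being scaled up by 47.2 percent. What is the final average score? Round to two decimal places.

After the 19% increase: 81.75 × 1.19 = 97.2825.
47.2% increase: 97.2825 × 1.472 = 143.19984 ≈ 143.20.

143.20 points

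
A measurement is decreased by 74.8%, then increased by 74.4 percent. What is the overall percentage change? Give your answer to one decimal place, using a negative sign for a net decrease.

-56.1%

The combined multiplier is 0.252 × 1.744 = 0.439488.
That corresponds to a decrease of 56.1%.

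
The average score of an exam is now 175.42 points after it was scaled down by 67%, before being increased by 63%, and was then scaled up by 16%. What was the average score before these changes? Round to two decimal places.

The overall multiplier applied was 0.33 × 1.63 × 1.16 = 0.623964.
So the original average score was 175.42 ÷ 0.623964 ≈ 281.14 points.

281.14 points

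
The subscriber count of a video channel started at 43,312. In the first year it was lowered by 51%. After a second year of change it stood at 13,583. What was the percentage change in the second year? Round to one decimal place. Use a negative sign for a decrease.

After the first year: 43,312 × 0.49 = 21222.88.
Second-year multiplier: 13,583 ÷ 21222.88 ≈ 0.64002.
That is a change of -36.0%.

-36.0%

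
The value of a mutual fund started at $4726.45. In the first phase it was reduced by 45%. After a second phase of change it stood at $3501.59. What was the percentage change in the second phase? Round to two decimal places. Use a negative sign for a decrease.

34.70%

After the first phase: $4726.45 × 0.55 = $2599.5475.
Second-phase multiplier: $3501.59 ÷ $2599.5475 ≈ 1.347.
That is a change of 34.70%.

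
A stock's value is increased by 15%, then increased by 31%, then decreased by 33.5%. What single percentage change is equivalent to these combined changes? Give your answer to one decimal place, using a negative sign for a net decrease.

0.2%

A 15% increase multiplies by 1.15.
Then a 31% increase: 1.15 × 1.31 = 1.5065.
Then a 33.5% decrease: 1.5065 × 0.665 = 1.0018225.
Overall factor 1.0018225, i.e. 0.2%.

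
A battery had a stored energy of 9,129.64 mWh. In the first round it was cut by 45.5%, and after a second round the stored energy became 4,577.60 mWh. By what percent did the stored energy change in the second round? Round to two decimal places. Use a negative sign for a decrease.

After the first round: 9,129.64 × 0.545 = 4975.6538.
Second-round multiplier: 4,577.60 ÷ 4975.6538 ≈ 0.92.
That is a change of -8.00%.

-8.00%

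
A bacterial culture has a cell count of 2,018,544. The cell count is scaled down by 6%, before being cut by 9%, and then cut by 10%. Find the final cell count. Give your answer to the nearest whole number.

1,553,996

6% decrease: 2,018,544 × 0.94 = 1897431.36.
9% decrease: 1897431.36 × 0.91 = 1726662.5376.
After the 10% decrease: 1726662.5376 × 0.9 = 1553996.28384 ≈ 1,553,996.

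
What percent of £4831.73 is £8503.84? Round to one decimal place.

176.0%

£8503.84 ÷ £4831.73 ≈ 176.0%.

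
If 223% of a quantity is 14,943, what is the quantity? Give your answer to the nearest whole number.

14,943 ÷ 2.23 ≈ 6,701.

6,701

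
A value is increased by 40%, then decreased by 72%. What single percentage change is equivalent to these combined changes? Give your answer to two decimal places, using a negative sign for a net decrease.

The combined multiplier is 1.4 × 0.28 = 0.392.
That corresponds to a decrease of 60.80%.

-60.80%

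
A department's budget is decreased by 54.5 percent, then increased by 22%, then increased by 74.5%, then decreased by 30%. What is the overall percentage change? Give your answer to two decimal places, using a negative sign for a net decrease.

-32.19%

A 54.5% decrease multiplies by 0.455.
Then a 22% increase: 0.455 × 1.22 = 0.5551.
Then a 74.5% increase: 0.5551 × 1.745 = 0.9686495.
Then a 30% decrease: 0.9686495 × 0.7 = 0.67805465.
Overall factor 0.67805465, i.e. -32.19%.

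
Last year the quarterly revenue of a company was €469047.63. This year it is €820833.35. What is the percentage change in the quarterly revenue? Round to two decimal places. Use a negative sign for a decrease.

75.00%

Change: €820833.35 − €469047.63 = €351785.72.
Relative to the original: €351785.72 ÷ €469047.63 ≈ 75.00%.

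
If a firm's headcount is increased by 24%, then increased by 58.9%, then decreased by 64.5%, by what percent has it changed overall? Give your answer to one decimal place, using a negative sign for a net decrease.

A 24% increase multiplies by 1.24.
Then a 58.9% increase: 1.24 × 1.589 = 1.97036.
Then a 64.5% decrease: 1.97036 × 0.355 = 0.6994778.
Overall factor 0.6994778, i.e. -30.1%.

-30.1%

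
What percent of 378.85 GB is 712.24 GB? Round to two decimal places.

188.00%

712.24 GB ÷ 378.85 GB ≈ 188.00%.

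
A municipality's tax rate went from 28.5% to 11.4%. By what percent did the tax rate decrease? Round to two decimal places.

The change is 11.4 − 28.5 = -17.1 percentage points.
Relative to the original 28.5%, that is -17.1 ÷ 28.5 = -60.00%.
So the tax rate fell by 60.00%.

60.00%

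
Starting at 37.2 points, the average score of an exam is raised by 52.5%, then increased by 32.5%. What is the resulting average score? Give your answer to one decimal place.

75.2 points

Each change multiplies by a factor: 1.525 × 1.325 = 2.020625.
37.2 × 2.020625 = 75.16725 ≈ 75.2.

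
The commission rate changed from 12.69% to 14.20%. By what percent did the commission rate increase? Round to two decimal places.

11.90%

The change is 14.20 − 12.69 = 1.51 percentage points.
Relative to the original 12.69%, that is 1.51 ÷ 12.69 ≈ 11.90%.
So the commission rate rose by 11.90%.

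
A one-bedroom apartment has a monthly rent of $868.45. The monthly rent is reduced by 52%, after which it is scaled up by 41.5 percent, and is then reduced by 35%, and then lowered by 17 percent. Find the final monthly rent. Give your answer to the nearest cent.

$318.22

Each change multiplies by a factor: 0.48 × 1.415 × 0.65 × 0.83 = 0.3664284.
$868.45 × 0.3664284 = $318.22474398 ≈ $318.22.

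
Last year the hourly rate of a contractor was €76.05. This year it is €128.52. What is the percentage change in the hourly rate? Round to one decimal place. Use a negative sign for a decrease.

69.0%

Change: €128.52 − €76.05 = €52.47.
Relative to the original: €52.47 ÷ €76.05 ≈ 69.0%.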